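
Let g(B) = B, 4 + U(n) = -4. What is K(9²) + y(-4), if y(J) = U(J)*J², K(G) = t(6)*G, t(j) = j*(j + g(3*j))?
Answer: 11536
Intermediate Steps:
U(n) = -8 (U(n) = -4 - 4 = -8)
t(j) = 4*j² (t(j) = j*(j + 3*j) = j*(4*j) = 4*j²)
K(G) = 144*G (K(G) = (4*6²)*G = (4*36)*G = 144*G)
y(J) = -8*J²
K(9²) + y(-4) = 144*9² - 8*(-4)² = 144*81 - 8*16 = 11664 - 128 = 11536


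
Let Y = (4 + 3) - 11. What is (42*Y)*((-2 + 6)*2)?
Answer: -1344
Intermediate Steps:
Y = -4 (Y = 7 - 11 = -4)
(42*Y)*((-2 + 6)*2) = (42*(-4))*((-2 + 6)*2) = -672*2 = -168*8 = -1344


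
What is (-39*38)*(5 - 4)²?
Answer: -1482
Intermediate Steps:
(-39*38)*(5 - 4)² = -1482*1² = -1482*1 = -1482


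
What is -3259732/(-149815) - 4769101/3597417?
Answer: 11012132445929/538947027855 ≈ 20.433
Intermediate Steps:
-3259732/(-149815) - 4769101/3597417 = -3259732*(-1/149815) - 4769101*1/3597417 = 3259732/149815 - 4769101/3597417 = 11012132445929/538947027855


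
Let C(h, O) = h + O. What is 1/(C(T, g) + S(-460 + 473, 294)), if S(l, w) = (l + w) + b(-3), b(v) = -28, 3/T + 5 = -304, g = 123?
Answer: 103/41405 ≈ 0.0024876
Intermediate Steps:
T = -1/103 (T = 3/(-5 - 304) = 3/(-309) = 3*(-1/309) = -1/103 ≈ -0.0097087)
C(h, O) = O + h
S(l, w) = -28 + l + w (S(l, w) = (l + w) - 28 = -28 + l + w)
1/(C(T, g) + S(-460 + 473, 294)) = 1/((123 - 1/103) + (-28 + (-460 + 473) + 294)) = 1/(12668/103 + (-28 + 13 + 294)) = 1/(12668/103 + 279) = 1/(41405/103) = 103/41405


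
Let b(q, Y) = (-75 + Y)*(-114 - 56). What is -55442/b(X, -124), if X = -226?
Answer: -27721/16915 ≈ -1.6388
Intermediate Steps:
b(q, Y) = 12750 - 170*Y (b(q, Y) = (-75 + Y)*(-170) = 12750 - 170*Y)
-55442/b(X, -124) = -55442/(12750 - 170*(-124)) = -55442/(12750 + 21080) = -55442/33830 = -55442*1/33830 = -27721/16915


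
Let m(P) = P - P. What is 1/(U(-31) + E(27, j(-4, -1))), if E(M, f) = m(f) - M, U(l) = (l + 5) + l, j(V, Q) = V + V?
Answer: -1/84 ≈ -0.011905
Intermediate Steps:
j(V, Q) = 2*V
m(P) = 0
U(l) = 5 + 2*l (U(l) = (5 + l) + l = 5 + 2*l)
E(M, f) = -M (E(M, f) = 0 - M = -M)
1/(U(-31) + E(27, j(-4, -1))) = 1/((5 + 2*(-31)) - 1*27) = 1/((5 - 62) - 27) = 1/(-57 - 27) = 1/(-84) = -1/84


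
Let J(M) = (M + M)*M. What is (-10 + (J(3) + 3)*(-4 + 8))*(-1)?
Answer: -74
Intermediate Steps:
J(M) = 2*M² (J(M) = (2*M)*M = 2*M²)
(-10 + (J(3) + 3)*(-4 + 8))*(-1) = (-10 + (2*3² + 3)*(-4 + 8))*(-1) = (-10 + (2*9 + 3)*4)*(-1) = (-10 + (18 + 3)*4)*(-1) = (-10 + 21*4)*(-1) = (-10 + 84)*(-1) = 74*(-1) = -74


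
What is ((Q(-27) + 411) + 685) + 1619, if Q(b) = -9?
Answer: 2706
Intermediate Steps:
((Q(-27) + 411) + 685) + 1619 = ((-9 + 411) + 685) + 1619 = (402 + 685) + 1619 = 1087 + 1619 = 2706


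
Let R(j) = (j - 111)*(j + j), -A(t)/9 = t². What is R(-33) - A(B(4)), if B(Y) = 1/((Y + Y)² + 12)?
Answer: 54895113/5776 ≈ 9504.0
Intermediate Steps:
B(Y) = 1/(12 + 4*Y²) (B(Y) = 1/((2*Y)² + 12) = 1/(4*Y² + 12) = 1/(12 + 4*Y²))
A(t) = -9*t²
R(j) = 2*j*(-111 + j) (R(j) = (-111 + j)*(2*j) = 2*j*(-111 + j))
R(-33) - A(B(4)) = 2*(-33)*(-111 - 33) - (-9)*(1/(4*(3 + 4²)))² = 2*(-33)*(-144) - (-9)*(1/(4*(3 + 16)))² = 9504 - (-9)*((¼)/19)² = 9504 - (-9)*((¼)*(1/19))² = 9504 - (-9)*(1/76)² = 9504 - (-9)/5776 = 9504 - 1*(-9/5776) = 9504 + 9/5776 = 54895113/5776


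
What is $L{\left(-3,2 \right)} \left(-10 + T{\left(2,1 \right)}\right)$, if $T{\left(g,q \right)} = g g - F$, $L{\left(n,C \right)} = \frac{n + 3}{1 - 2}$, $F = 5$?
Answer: $0$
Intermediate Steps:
$L{\left(n,C \right)} = -3 - n$ ($L{\left(n,C \right)} = \frac{3 + n}{-1} = \left(3 + n\right) \left(-1\right) = -3 - n$)
$T{\left(g,q \right)} = -5 + g^{2}$ ($T{\left(g,q \right)} = g g - 5 = g^{2} - 5 = -5 + g^{2}$)
$L{\left(-3,2 \right)} \left(-10 + T{\left(2,1 \right)}\right) = \left(-3 - -3\right) \left(-10 - \left(5 - 2^{2}\right)\right) = \left(-3 + 3\right) \left(-10 + \left(-5 + 4\right)\right) = 0 \left(-10 - 1\right) = 0 \left(-11\right) = 0$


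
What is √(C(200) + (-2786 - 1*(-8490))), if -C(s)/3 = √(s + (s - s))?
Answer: √(5704 - 30*√2) ≈ 75.243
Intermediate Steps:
C(s) = -3*√s (C(s) = -3*√(s + (s - s)) = -3*√(s + 0) = -3*√s)
√(C(200) + (-2786 - 1*(-8490))) = √(-30*√2 + (-2786 - 1*(-8490))) = √(-30*√2 + (-2786 + 8490)) = √(-30*√2 + 5704) = √(5704 - 30*√2)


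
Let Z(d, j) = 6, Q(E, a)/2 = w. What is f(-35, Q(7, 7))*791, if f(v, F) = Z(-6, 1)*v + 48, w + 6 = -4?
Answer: -128142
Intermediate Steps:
w = -10 (w = -6 - 4 = -10)
Q(E, a) = -20 (Q(E, a) = 2*(-10) = -20)
f(v, F) = 48 + 6*v (f(v, F) = 6*v + 48 = 48 + 6*v)
f(-35, Q(7, 7))*791 = (48 + 6*(-35))*791 = (48 - 210)*791 = -162*791 = -128142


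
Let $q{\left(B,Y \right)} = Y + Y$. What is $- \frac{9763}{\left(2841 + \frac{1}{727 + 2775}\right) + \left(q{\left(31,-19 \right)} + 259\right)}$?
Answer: $- \frac{34190026}{10723125} \approx -3.1884$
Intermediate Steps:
$q{\left(B,Y \right)} = 2 Y$
$- \frac{9763}{\left(2841 + \frac{1}{727 + 2775}\right) + \left(q{\left(31,-19 \right)} + 259\right)} = - \frac{9763}{\left(2841 + \frac{1}{727 + 2775}\right) + \left(2 \left(-19\right) + 259\right)} = - \frac{9763}{\left(2841 + \frac{1}{3502}\right) + \left(-38 + 259\right)} = - \frac{9763}{\left(2841 + \frac{1}{3502}\right) + 221} = - \frac{9763}{\frac{9949183}{3502} + 221} = - \frac{9763}{\frac{10723125}{3502}} = \left(-9763\right) \frac{3502}{10723125} = - \frac{34190026}{10723125}$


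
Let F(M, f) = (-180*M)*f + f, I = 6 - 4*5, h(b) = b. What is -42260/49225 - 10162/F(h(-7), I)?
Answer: -24583359/86901815 ≈ -0.28289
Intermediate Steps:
I = -14 (I = 6 - 20 = -14)
F(M, f) = f - 180*M*f (F(M, f) = -180*M*f + f = f - 180*M*f)
-42260/49225 - 10162/F(h(-7), I) = -42260/49225 - 10162*(-1/(14*(1 - 180*(-7)))) = -42260*1/49225 - 10162*(-1/(14*(1 + 1260))) = -8452/9845 - 10162/((-14*1261)) = -8452/9845 - 10162/(-17654) = -8452/9845 - 10162*(-1/17654) = -8452/9845 + 5081/8827 = -24583359/86901815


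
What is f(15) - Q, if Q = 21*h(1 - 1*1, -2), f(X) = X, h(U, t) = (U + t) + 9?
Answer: -132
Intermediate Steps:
h(U, t) = 9 + U + t
Q = 147 (Q = 21*(9 + (1 - 1*1) - 2) = 21*(9 + (1 - 1) - 2) = 21*(9 + 0 - 2) = 21*7 = 147)
f(15) - Q = 15 - 1*147 = 15 - 147 = -132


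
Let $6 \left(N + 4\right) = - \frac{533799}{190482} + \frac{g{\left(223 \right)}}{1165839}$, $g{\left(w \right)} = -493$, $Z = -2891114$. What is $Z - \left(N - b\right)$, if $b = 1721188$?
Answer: $- \frac{519612095289060583}{444142688796} \approx -1.1699 \cdot 10^{6}$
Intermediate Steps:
$N = - \frac{1984043288513}{444142688796}$ ($N = -4 + \frac{- \frac{533799}{190482} - \frac{493}{1165839}}{6} = -4 + \frac{\left(-533799\right) \frac{1}{190482} - \frac{493}{1165839}}{6} = -4 + \frac{- \frac{177933}{63494} - \frac{493}{1165839}}{6} = -4 + \frac{1}{6} \left(- \frac{207472533329}{74023781466}\right) = -4 - \frac{207472533329}{444142688796} = - \frac{1984043288513}{444142688796} \approx -4.4671$)
$Z - \left(N - b\right) = -2891114 - \left(- \frac{1984043288513}{444142688796} - 1721188\right) = -2891114 - - \frac{764455050286698161}{444142688796} = -2891114 + \frac{764455050286698161}{444142688796} = - \frac{519612095289060583}{444142688796}$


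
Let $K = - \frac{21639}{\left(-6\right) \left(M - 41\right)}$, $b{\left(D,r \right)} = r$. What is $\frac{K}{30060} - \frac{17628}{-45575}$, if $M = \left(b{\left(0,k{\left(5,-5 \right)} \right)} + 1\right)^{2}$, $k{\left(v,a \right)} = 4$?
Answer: $\frac{3325598657}{8767900800} \approx 0.37929$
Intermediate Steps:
$M = 25$ ($M = \left(4 + 1\right)^{2} = 5^{2} = 25$)
$K = - \frac{7213}{32}$ ($K = - \frac{21639}{\left(-6\right) \left(25 - 41\right)} = - \frac{21639}{\left(-6\right) \left(-16\right)} = - \frac{21639}{96} = \left(-21639\right) \frac{1}{96} = - \frac{7213}{32} \approx -225.41$)
$\frac{K}{30060} - \frac{17628}{-45575} = - \frac{7213}{32 \cdot 30060} - \frac{17628}{-45575} = \left(- \frac{7213}{32}\right) \frac{1}{30060} - - \frac{17628}{45575} = - \frac{7213}{961920} + \frac{17628}{45575} = \frac{3325598657}{8767900800}$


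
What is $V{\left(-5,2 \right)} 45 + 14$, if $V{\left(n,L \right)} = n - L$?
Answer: $-301$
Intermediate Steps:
$V{\left(-5,2 \right)} 45 + 14 = \left(-5 - 2\right) 45 + 14 = \left(-7\right) 45 + 14 = -315 + 14 = -301$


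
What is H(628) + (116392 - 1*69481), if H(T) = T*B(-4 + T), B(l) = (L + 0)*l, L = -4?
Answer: -1520577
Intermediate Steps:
B(l) = -4*l (B(l) = (-4 + 0)*l = -4*l)
H(T) = T*(16 - 4*T) (H(T) = T*(-4*(-4 + T)) = T*(16 - 4*T))
H(628) + (116392 - 1*69481) = 4*628*(4 - 1*628) + (116392 - 1*69481) = 4*628*(4 - 628) + (116392 - 69481) = 4*628*(-624) + 46911 = -1567488 + 46911 = -1520577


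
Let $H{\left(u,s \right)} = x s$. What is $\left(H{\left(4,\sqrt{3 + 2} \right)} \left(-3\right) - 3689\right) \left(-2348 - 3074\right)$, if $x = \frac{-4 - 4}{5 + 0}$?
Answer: $20001758 - \frac{130128 \sqrt{5}}{5} \approx 1.9944 \cdot 10^{7}$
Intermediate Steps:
$x = - \frac{8}{5} \approx -1.6$
$H{\left(u,s \right)} = - \frac{8 s}{5}$
$\left(H{\left(4,\sqrt{3 + 2} \right)} \left(-3\right) - 3689\right) \left(-2348 - 3074\right) = \left(- \frac{8 \sqrt{3 + 2}}{5} \left(-3\right) - 3689\right) \left(-2348 - 3074\right) = \left(- \frac{8 \sqrt{5}}{5} \left(-3\right) - 3689\right) \left(-5422\right) = \left(\frac{24 \sqrt{5}}{5} - 3689\right) \left(-5422\right) = \left(-3689 + \frac{24 \sqrt{5}}{5}\right) \left(-5422\right) = 20001758 - \frac{130128 \sqrt{5}}{5}$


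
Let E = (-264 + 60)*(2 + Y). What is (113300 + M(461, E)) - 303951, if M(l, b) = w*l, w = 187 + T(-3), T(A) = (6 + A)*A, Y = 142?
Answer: -108593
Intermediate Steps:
E = -29376 (E = (-264 + 60)*(2 + 142) = -204*144 = -29376)
T(A) = A*(6 + A)
w = 178 (w = 187 - 3*(6 - 3) = 187 - 3*3 = 187 - 9 = 178)
M(l, b) = 178*l
(113300 + M(461, E)) - 303951 = (113300 + 178*461) - 303951 = (113300 + 82058) - 303951 = 195358 - 303951 = -108593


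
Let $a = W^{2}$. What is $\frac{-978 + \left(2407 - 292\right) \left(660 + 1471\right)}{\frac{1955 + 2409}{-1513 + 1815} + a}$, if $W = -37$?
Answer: $\frac{680419137}{208901} \approx 3257.1$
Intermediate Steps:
$a = 1369$ ($a = \left(-37\right)^{2} = 1369$)
$\frac{-978 + \left(2407 - 292\right) \left(660 + 1471\right)}{\frac{1955 + 2409}{-1513 + 1815} + a} = \frac{-978 + \left(2407 - 292\right) \left(660 + 1471\right)}{\frac{1955 + 2409}{-1513 + 1815} + 1369} = \frac{-978 + 2115 \cdot 2131}{\frac{4364}{302} + 1369} = \frac{-978 + 4507065}{4364 \cdot \frac{1}{302} + 1369} = \frac{4506087}{\frac{2182}{151} + 1369} = \frac{4506087}{\frac{208901}{151}} = 4506087 \cdot \frac{151}{208901} = \frac{680419137}{208901}$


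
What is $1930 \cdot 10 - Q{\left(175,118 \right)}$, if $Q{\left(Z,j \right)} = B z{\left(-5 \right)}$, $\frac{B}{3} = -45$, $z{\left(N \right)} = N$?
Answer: $18625$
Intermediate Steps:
$B = -135$ ($B = 3 \left(-45\right) = -135$)
$Q{\left(Z,j \right)} = 675$ ($Q{\left(Z,j \right)} = \left(-135\right) \left(-5\right) = 675$)
$1930 \cdot 10 - Q{\left(175,118 \right)} = 1930 \cdot 10 - 675 = 19300 - 675 = 18625$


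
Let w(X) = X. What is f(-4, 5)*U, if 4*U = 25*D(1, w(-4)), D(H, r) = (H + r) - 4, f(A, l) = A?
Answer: 175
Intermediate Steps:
D(H, r) = -4 + H + r
U = -175/4 (U = (25*(-4 + 1 - 4))/4 = (25*(-7))/4 = (¼)*(-175) = -175/4 ≈ -43.750)
f(-4, 5)*U = -4*(-175/4) = 175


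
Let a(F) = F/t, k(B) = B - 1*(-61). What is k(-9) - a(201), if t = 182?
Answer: 9263/182 ≈ 50.896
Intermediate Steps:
k(B) = 61 + B (k(B) = B + 61 = 61 + B)
a(F) = F/182
k(-9) - a(201) = (61 - 9) - 201/182 = 52 - 1*201/182 = 52 - 201/182 = 9263/182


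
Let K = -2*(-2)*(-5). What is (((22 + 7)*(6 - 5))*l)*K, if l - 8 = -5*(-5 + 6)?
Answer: -1740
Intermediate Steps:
l = 3 (l = 8 - 5*(-5 + 6) = 8 - 5*1 = 8 - 5 = 3)
K = -20 (K = 4*(-5) = -20)
(((22 + 7)*(6 - 5))*l)*K = (((22 + 7)*(6 - 5))*3)*(-20) = ((29*1)*3)*(-20) = (29*3)*(-20) = 87*(-20) = -1740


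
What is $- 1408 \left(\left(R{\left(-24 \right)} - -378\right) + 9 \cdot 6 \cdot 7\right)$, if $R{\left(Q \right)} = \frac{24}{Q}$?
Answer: $-1063040$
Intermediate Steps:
$- 1408 \left(\left(R{\left(-24 \right)} - -378\right) + 9 \cdot 6 \cdot 7\right) = - 1408 \left(\left(\frac{24}{-24} - -378\right) + 9 \cdot 6 \cdot 7\right) = - 1408 \left(\left(24 \left(- \frac{1}{24}\right) + 378\right) + 54 \cdot 7\right) = - 1408 \left(\left(-1 + 378\right) + 378\right) = - 1408 \left(377 + 378\right) = \left(-1408\right) 755 = -1063040$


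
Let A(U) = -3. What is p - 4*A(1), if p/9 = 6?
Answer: 66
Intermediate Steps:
p = 54 (p = 9*6 = 54)
p - 4*A(1) = 54 - 4*(-3) = 54 + 12 = 66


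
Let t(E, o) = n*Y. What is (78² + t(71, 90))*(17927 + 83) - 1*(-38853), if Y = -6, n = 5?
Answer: 109071393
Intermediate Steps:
t(E, o) = -30 (t(E, o) = 5*(-6) = -30)
(78² + t(71, 90))*(17927 + 83) - 1*(-38853) = (78² - 30)*(17927 + 83) - 1*(-38853) = (6084 - 30)*18010 + 38853 = 6054*18010 + 38853 = 109032540 + 38853 = 109071393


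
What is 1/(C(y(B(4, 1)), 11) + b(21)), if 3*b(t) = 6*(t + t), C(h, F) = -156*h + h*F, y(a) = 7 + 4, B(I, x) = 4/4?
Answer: -1/1511 ≈ -0.00066181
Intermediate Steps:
B(I, x) = 1 (B(I, x) = 4*(1/4) = 1)
y(a) = 11
C(h, F) = -156*h + F*h
b(t) = 4*t (b(t) = (6*(t + t))/3 = (6*(2*t))/3 = (12*t)/3 = 4*t)
1/(C(y(B(4, 1)), 11) + b(21)) = 1/(11*(-156 + 11) + 4*21) = 1/(11*(-145) + 84) = 1/(-1595 + 84) = 1/(-1511) = -1/1511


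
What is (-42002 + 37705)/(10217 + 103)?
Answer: -4297/10320 ≈ -0.41638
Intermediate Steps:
(-42002 + 37705)/(10217 + 103) = -4297/10320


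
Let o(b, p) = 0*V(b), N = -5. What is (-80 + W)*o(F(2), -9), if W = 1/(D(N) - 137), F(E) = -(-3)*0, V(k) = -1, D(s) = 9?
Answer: 0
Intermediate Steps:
F(E) = 0 (F(E) = -1*0 = 0)
o(b, p) = 0 (o(b, p) = 0*(-1) = 0)
W = -1/128 (W = 1/(9 - 137) = 1/(-128) = -1/128 ≈ -0.0078125)
(-80 + W)*o(F(2), -9) = (-80 - 1/128)*0 = -10241/128*0 = 0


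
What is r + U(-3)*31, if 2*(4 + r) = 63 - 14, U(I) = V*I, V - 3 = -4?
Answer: 227/2 ≈ 113.50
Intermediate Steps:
V = -1 (V = 3 - 4 = -1)
U(I) = -I
r = 41/2 (r = -4 + (63 - 14)/2 = -4 + (1/2)*49 = -4 + 49/2 = 41/2 ≈ 20.500)
r + U(-3)*31 = 41/2 - 1*(-3)*31 = 41/2 + 3*31 = 41/2 + 93 = 227/2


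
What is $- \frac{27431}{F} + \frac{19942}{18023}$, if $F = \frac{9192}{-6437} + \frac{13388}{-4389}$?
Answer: $\frac{13969995215943457}{2280310403612} \approx 6126.4$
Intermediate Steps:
$F = - \frac{126522244}{28251993}$ ($F = 9192 \left(- \frac{1}{6437}\right) + 13388 \left(- \frac{1}{4389}\right) = - \frac{9192}{6437} - \frac{13388}{4389} = - \frac{126522244}{28251993} \approx -4.4783$)
$- \frac{27431}{F} + \frac{19942}{18023} = - \frac{27431}{- \frac{126522244}{28251993}} + \frac{19942}{18023} = \left(-27431\right) \left(- \frac{28251993}{126522244}\right) + 19942 \cdot \frac{1}{18023} = \frac{774980419983}{126522244} + \frac{19942}{18023} = \frac{13969995215943457}{2280310403612}$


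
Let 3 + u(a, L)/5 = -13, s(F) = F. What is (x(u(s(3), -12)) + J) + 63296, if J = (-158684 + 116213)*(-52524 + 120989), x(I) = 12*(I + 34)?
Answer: -2907714271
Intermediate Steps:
u(a, L) = -80 (u(a, L) = -15 + 5*(-13) = -15 - 65 = -80)
x(I) = 408 + 12*I (x(I) = 12*(34 + I) = 408 + 12*I)
J = -2907777015 (J = -42471*68465 = -2907777015)
(x(u(s(3), -12)) + J) + 63296 = ((408 + 12*(-80)) - 2907777015) + 63296 = ((408 - 960) - 2907777015) + 63296 = (-552 - 2907777015) + 63296 = -2907777567 + 63296 = -2907714271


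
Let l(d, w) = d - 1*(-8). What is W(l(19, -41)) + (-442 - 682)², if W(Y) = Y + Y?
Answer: 1263430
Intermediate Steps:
l(d, w) = 8 + d (l(d, w) = d + 8 = 8 + d)
W(Y) = 2*Y
W(l(19, -41)) + (-442 - 682)² = 2*(8 + 19) + (-442 - 682)² = 2*27 + (-1124)² = 54 + 1263376 = 1263430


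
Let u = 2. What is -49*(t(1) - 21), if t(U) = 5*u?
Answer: 539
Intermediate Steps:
t(U) = 10 (t(U) = 5*2 = 10)
-49*(t(1) - 21) = -49*(10 - 21) = -49*(-11) = 539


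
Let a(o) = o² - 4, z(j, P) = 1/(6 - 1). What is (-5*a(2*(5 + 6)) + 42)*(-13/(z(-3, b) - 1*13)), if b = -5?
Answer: -76635/32 ≈ -2394.8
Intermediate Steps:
z(j, P) = ⅕ (z(j, P) = 1/5 = ⅕)
a(o) = -4 + o²
(-5*a(2*(5 + 6)) + 42)*(-13/(z(-3, b) - 1*13)) = (-5*(-4 + (2*(5 + 6))²) + 42)*(-13/(⅕ - 1*13)) = (-5*(-4 + (2*11)²) + 42)*(-13/(⅕ - 13)) = (-5*(-4 + 22²) + 42)*(-13/(-64/5)) = (-5*(-4 + 484) + 42)*(-13*(-5/64)) = (-5*480 + 42)*(65/64) = (-2400 + 42)*(65/64) = -2358*65/64 = -76635/32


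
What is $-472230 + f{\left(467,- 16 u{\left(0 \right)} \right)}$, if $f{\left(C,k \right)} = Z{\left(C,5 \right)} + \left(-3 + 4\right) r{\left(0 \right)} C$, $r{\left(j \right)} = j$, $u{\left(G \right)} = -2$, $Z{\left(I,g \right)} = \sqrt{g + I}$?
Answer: $-472230 + 2 \sqrt{118} \approx -4.7221 \cdot 10^{5}$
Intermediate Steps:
$Z{\left(I,g \right)} = \sqrt{I + g}$
$f{\left(C,k \right)} = \sqrt{5 + C}$ ($f{\left(C,k \right)} = \sqrt{C + 5} + \left(-3 + 4\right) 0 C = \sqrt{5 + C} + 1 \cdot 0 C = \sqrt{5 + C} + 0 C = \sqrt{5 + C} + 0 = \sqrt{5 + C}$)
$-472230 + f{\left(467,- 16 u{\left(0 \right)} \right)} = -472230 + \sqrt{5 + 467} = -472230 + \sqrt{472} = -472230 + 2 \sqrt{118}$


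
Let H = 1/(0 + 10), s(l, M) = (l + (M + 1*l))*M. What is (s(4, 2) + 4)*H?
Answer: 12/5 ≈ 2.4000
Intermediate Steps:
s(l, M) = M*(M + 2*l) (s(l, M) = (l + (M + l))*M = (M + 2*l)*M = M*(M + 2*l))
H = ⅒ (H = 1/10 = ⅒ ≈ 0.10000)
(s(4, 2) + 4)*H = (2*(2 + 2*4) + 4)*(⅒) = (2*(2 + 8) + 4)*(⅒) = (2*10 + 4)*(⅒) = (20 + 4)*(⅒) = 24*(⅒) = 12/5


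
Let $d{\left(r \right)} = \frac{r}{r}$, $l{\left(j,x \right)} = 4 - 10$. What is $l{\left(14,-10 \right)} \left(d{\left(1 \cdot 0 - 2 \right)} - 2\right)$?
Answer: $6$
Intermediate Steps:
$l{\left(j,x \right)} = -6$ ($l{\left(j,x \right)} = 4 - 10 = -6$)
$d{\left(r \right)} = 1$
$l{\left(14,-10 \right)} \left(d{\left(1 \cdot 0 - 2 \right)} - 2\right) = - 6 \left(1 - 2\right) = \left(-6\right) \left(-1\right) = 6$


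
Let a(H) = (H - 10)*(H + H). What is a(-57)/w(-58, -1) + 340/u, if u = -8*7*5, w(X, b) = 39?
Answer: 35423/182 ≈ 194.63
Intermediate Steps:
a(H) = 2*H*(-10 + H) (a(H) = (-10 + H)*(2*H) = 2*H*(-10 + H))
u = -280 (u = -56*5 = -280)
a(-57)/w(-58, -1) + 340/u = (2*(-57)*(-10 - 57))/39 + 340/(-280) = (2*(-57)*(-67))*(1/39) + 340*(-1/280) = 7638*(1/39) - 17/14 = 2546/13 - 17/14 = 35423/182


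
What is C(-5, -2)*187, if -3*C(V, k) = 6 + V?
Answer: -187/3 ≈ -62.333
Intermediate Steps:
C(V, k) = -2 - V/3 (C(V, k) = -(6 + V)/3 = -2 - V/3)
C(-5, -2)*187 = (-2 - ⅓*(-5))*187 = (-2 + 5/3)*187 = -⅓*187 = -187/3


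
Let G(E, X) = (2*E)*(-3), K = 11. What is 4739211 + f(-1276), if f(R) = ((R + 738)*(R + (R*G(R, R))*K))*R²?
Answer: 94131301972368907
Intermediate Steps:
G(E, X) = -6*E
f(R) = R²*(738 + R)*(R - 66*R²) (f(R) = ((R + 738)*(R + (R*(-6*R))*11))*R² = ((738 + R)*(R - 6*R²*11))*R² = ((738 + R)*(R - 66*R²))*R² = R²*(738 + R)*(R - 66*R²))
4739211 + f(-1276) = 4739211 + (-1276)³*(738 - 48707*(-1276) - 66*(-1276)²) = 4739211 - 2077552576*(738 + 62150132 - 66*1628176) = 4739211 - 2077552576*(738 + 62150132 - 107459616) = 4739211 - 2077552576*(-45308746) = 4739211 + 94131301967629696 = 94131301972368907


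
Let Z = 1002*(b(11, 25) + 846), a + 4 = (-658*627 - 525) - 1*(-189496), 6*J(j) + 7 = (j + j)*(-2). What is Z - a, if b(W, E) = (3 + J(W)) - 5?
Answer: 1060770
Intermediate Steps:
J(j) = -7/6 - 2*j/3 (J(j) = -7/6 + ((j + j)*(-2))/6 = -7/6 + ((2*j)*(-2))/6 = -7/6 + (-4*j)/6 = -7/6 - 2*j/3)
a = -223599 (a = -4 + ((-658*627 - 525) - 1*(-189496)) = -4 + ((-412566 - 525) + 189496) = -4 + (-413091 + 189496) = -4 - 223595 = -223599)
b(W, E) = -19/6 - 2*W/3 (b(W, E) = (3 + (-7/6 - 2*W/3)) - 5 = (11/6 - 2*W/3) - 5 = -19/6 - 2*W/3)
Z = 837171 (Z = 1002*((-19/6 - 2/3*11) + 846) = 1002*((-19/6 - 22/3) + 846) = 1002*(-21/2 + 846) = 1002*(1671/2) = 837171)
Z - a = 837171 - 1*(-223599) = 837171 + 223599 = 1060770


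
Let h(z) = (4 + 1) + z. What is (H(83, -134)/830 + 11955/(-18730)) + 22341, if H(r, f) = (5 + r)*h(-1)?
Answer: 34730762221/1554590 ≈ 22341.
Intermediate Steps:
h(z) = 5 + z
H(r, f) = 20 + 4*r (H(r, f) = (5 + r)*(5 - 1) = (5 + r)*4 = 20 + 4*r)
(H(83, -134)/830 + 11955/(-18730)) + 22341 = ((20 + 4*83)/830 + 11955/(-18730)) + 22341 = ((20 + 332)*(1/830) + 11955*(-1/18730)) + 22341 = (352*(1/830) - 2391/3746) + 22341 = (176/415 - 2391/3746) + 22341 = -332969/1554590 + 22341 = 34730762221/1554590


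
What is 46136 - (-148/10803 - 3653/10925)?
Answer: 5445139827659/118022775 ≈ 46136.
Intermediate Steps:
46136 - (-148/10803 - 3653/10925) = 46136 - 1*(-41080259/118022775) = 46136 + 41080259/118022775 = 5445139827659/118022775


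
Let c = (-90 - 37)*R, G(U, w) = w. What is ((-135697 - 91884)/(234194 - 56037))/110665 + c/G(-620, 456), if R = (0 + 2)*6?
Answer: -2503908187513/749198287390 ≈ -3.3421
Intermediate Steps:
R = 12 (R = 2*6 = 12)
c = -1524 (c = (-90 - 37)*12 = -127*12 = -1524)
((-135697 - 91884)/(234194 - 56037))/110665 + c/G(-620, 456) = ((-135697 - 91884)/(234194 - 56037))/110665 - 1524/456 = -227581/178157*(1/110665) - 1524*1/456 = -227581*1/178157*(1/110665) - 127/38 = -227581/178157*1/110665 - 127/38 = -227581/19715744405 - 127/38 = -2503908187513/749198287390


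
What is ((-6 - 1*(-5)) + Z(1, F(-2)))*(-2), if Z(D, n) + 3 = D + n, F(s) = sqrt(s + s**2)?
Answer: 6 - 2*sqrt(2) ≈ 3.1716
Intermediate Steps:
Z(D, n) = -3 + D + n (Z(D, n) = -3 + (D + n) = -3 + D + n)
((-6 - 1*(-5)) + Z(1, F(-2)))*(-2) = ((-6 - 1*(-5)) + (-3 + 1 + sqrt(-2*(1 - 2))))*(-2) = ((-6 + 5) + (-3 + 1 + sqrt(-2*(-1))))*(-2) = (-1 + (-3 + 1 + sqrt(2)))*(-2) = (-1 + (-2 + sqrt(2)))*(-2) = (-3 + sqrt(2))*(-2) = 6 - 2*sqrt(2)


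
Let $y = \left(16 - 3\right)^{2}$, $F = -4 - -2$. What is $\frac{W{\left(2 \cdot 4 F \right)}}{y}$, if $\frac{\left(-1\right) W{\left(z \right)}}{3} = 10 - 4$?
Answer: $- \frac{18}{169} \approx -0.10651$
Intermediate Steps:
$F = -2$ ($F = -4 + 2 = -2$)
$W{\left(z \right)} = -18$ ($W{\left(z \right)} = - 3 \left(10 - 4\right) = \left(-3\right) 6 = -18$)
$y = 169$ ($y = 13^{2} = 169$)
$\frac{W{\left(2 \cdot 4 F \right)}}{y} = - \frac{18}{169}$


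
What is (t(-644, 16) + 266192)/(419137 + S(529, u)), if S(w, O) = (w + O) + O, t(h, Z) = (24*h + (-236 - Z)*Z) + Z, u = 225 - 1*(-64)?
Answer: 61680/105061 ≈ 0.58709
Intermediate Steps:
u = 289 (u = 225 + 64 = 289)
t(h, Z) = Z + 24*h + Z*(-236 - Z) (t(h, Z) = (24*h + Z*(-236 - Z)) + Z = Z + 24*h + Z*(-236 - Z))
S(w, O) = w + 2*O (S(w, O) = (O + w) + O = w + 2*O)
(t(-644, 16) + 266192)/(419137 + S(529, u)) = ((-1*16² - 235*16 + 24*(-644)) + 266192)/(419137 + (529 + 2*289)) = ((-1*256 - 3760 - 15456) + 266192)/(419137 + (529 + 578)) = ((-256 - 3760 - 15456) + 266192)/(419137 + 1107) = (-19472 + 266192)/420244 = 246720*(1/420244) = 61680/105061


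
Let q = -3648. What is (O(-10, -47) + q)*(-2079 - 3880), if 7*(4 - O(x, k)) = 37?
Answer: 152222655/7 ≈ 2.1746e+7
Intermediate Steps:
O(x, k) = -9/7 (O(x, k) = 4 - 1/7*37 = 4 - 37/7 = -9/7)
(O(-10, -47) + q)*(-2079 - 3880) = (-9/7 - 3648)*(-2079 - 3880) = -25545/7*(-5959) = 152222655/7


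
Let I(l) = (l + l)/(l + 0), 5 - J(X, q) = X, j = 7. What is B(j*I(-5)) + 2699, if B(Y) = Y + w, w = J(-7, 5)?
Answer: 2725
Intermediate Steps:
J(X, q) = 5 - X
I(l) = 2 (I(l) = (2*l)/l = 2)
w = 12 (w = 5 - 1*(-7) = 5 + 7 = 12)
B(Y) = 12 + Y (B(Y) = Y + 12 = 12 + Y)
B(j*I(-5)) + 2699 = (12 + 7*2) + 2699 = (12 + 14) + 2699 = 26 + 2699 = 2725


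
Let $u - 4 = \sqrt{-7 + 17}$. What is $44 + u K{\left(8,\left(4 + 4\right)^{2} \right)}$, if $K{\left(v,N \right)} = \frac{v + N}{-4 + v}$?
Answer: $116 + 18 \sqrt{10} \approx 172.92$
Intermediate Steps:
$K{\left(v,N \right)} = \frac{N + v}{-4 + v}$
$u = 4 + \sqrt{10}$ ($u = 4 + \sqrt{-7 + 17} = 4 + \sqrt{10} \approx 7.1623$)
$44 + u K{\left(8,\left(4 + 4\right)^{2} \right)} = 44 + \left(4 + \sqrt{10}\right) \frac{\left(4 + 4\right)^{2} + 8}{-4 + 8} = 44 + \left(4 + \sqrt{10}\right) \frac{8^{2} + 8}{4} = 44 + \left(4 + \sqrt{10}\right) \frac{64 + 8}{4} = 44 + \left(4 + \sqrt{10}\right) \frac{1}{4} \cdot 72 = 44 + \left(4 + \sqrt{10}\right) 18 = 44 + \left(72 + 18 \sqrt{10}\right) = 116 + 18 \sqrt{10}$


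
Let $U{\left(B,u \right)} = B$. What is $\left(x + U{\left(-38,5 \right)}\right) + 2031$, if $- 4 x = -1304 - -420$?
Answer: $2214$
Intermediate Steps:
$x = 221$ ($x = - \frac{-1304 - -420}{4} = - \frac{-1304 + 420}{4} = \left(- \frac{1}{4}\right) \left(-884\right) = 221$)
$\left(x + U{\left(-38,5 \right)}\right) + 2031 = \left(221 - 38\right) + 2031 = 183 + 2031 = 2214$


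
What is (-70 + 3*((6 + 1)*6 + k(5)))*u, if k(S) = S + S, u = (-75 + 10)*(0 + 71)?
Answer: -396890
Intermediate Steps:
u = -4615 (u = -65*71 = -4615)
k(S) = 2*S
(-70 + 3*((6 + 1)*6 + k(5)))*u = (-70 + 3*((6 + 1)*6 + 2*5))*(-4615) = (-70 + 3*(7*6 + 10))*(-4615) = (-70 + 3*(42 + 10))*(-4615) = (-70 + 3*52)*(-4615) = (-70 + 156)*(-4615) = 86*(-4615) = -396890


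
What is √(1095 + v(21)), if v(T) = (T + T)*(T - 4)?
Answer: 3*√201 ≈ 42.532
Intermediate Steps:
v(T) = 2*T*(-4 + T) (v(T) = (2*T)*(-4 + T) = 2*T*(-4 + T))
√(1095 + v(21)) = √(1095 + 2*21*(-4 + 21)) = √(1095 + 2*21*17) = √(1095 + 714) = √1809 = 3*√201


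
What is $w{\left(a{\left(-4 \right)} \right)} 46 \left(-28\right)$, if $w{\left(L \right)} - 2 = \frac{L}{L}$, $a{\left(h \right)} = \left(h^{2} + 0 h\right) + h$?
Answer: $-3864$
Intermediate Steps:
$a{\left(h \right)} = h + h^{2}$ ($a{\left(h \right)} = \left(h^{2} + 0\right) + h = h^{2} + h = h + h^{2}$)
$w{\left(L \right)} = 3$ ($w{\left(L \right)} = 2 + \frac{L}{L} = 2 + 1 = 3$)
$w{\left(a{\left(-4 \right)} \right)} 46 \left(-28\right) = 3 \cdot 46 \left(-28\right) = 138 \left(-28\right) = -3864$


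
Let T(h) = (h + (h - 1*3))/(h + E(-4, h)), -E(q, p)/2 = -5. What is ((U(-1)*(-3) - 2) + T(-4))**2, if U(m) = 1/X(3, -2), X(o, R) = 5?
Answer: 17689/900 ≈ 19.654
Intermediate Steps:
E(q, p) = 10 (E(q, p) = -2*(-5) = 10)
T(h) = (-3 + 2*h)/(10 + h) (T(h) = (h + (h - 1*3))/(h + 10) = (h + (h - 3))/(10 + h) = (h + (-3 + h))/(10 + h) = (-3 + 2*h)/(10 + h))
U(m) = 1/5
((U(-1)*(-3) - 2) + T(-4))**2 = (((1/5)*(-3) - 2) + (-3 + 2*(-4))/(10 - 4))**2 = ((-3/5 - 2) + (-3 - 8)/6)**2 = (-13/5 + (1/6)*(-11))**2 = (-13/5 - 11/6)**2 = (-133/30)**2 = 17689/900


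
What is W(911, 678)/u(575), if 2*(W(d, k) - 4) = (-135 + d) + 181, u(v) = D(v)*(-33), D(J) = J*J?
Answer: -193/4364250 ≈ -4.4223e-5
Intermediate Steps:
D(J) = J²
u(v) = -33*v² (u(v) = v²*(-33) = -33*v²)
W(d, k) = 27 + d/2 (W(d, k) = 4 + ((-135 + d) + 181)/2 = 4 + (46 + d)/2 = 4 + (23 + d/2) = 27 + d/2)
W(911, 678)/u(575) = (27 + (½)*911)/((-33*575²)) = (27 + 911/2)/((-33*330625)) = (965/2)/(-10910625) = (965/2)*(-1/10910625) = -193/4364250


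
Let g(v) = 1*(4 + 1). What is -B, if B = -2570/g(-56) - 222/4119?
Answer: 705796/1373 ≈ 514.05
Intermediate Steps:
g(v) = 5 (g(v) = 1*5 = 5)
B = -705796/1373 (B = -2570/5 - 222/4119 = -2570*⅕ - 222*1/4119 = -514 - 74/1373 = -705796/1373 ≈ -514.05)
-B = -1*(-705796/1373) = 705796/1373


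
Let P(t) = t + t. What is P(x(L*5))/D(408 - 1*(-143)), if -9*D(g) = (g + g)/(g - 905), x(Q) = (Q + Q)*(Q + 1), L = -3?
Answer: 1338120/551 ≈ 2428.5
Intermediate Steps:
x(Q) = 2*Q*(1 + Q) (x(Q) = (2*Q)*(1 + Q) = 2*Q*(1 + Q))
P(t) = 2*t
D(g) = -2*g/(9*(-905 + g)) (D(g) = -(g + g)/(9*(g - 905)) = -2*g/(9*(-905 + g)))
P(x(L*5))/D(408 - 1*(-143)) = (2*(2*(-3*5)*(1 - 3*5)))/((-2*(408 - 1*(-143))/(-8145 + 9*(408 - 1*(-143))))) = (2*(2*(-15)*(1 - 15)))/((-2*(408 + 143)/(-8145 + 9*(408 + 143)))) = (2*(2*(-15)*(-14)))/((-2*551/(-8145 + 9*551))) = (2*420)/((-2*551/(-8145 + 4959))) = 840/((-2*551/(-3186))) = 840/((-2*551*(-1/3186))) = 840/(551/1593) = 840*(1593/551) = 1338120/551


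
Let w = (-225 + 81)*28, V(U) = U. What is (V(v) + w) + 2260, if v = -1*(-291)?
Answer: -1481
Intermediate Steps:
v = 291
w = -4032 (w = -144*28 = -4032)
(V(v) + w) + 2260 = (291 - 4032) + 2260 = -3741 + 2260 = -1481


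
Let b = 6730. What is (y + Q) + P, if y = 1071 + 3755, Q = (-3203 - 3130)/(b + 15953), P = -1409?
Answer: 25833826/7561 ≈ 3416.7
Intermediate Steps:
Q = -2111/7561 (Q = (-3203 - 3130)/(6730 + 15953) = -6333/22683 = -6333*1/22683 = -2111/7561 ≈ -0.27920)
y = 4826
(y + Q) + P = (4826 - 2111/7561) - 1409 = 36487275/7561 - 1409 = 25833826/7561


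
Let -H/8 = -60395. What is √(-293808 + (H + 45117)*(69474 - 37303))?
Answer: √16994905559 ≈ 1.3036e+5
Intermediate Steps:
H = 483160 (H = -8*(-60395) = 483160)
√(-293808 + (H + 45117)*(69474 - 37303)) = √(-293808 + (483160 + 45117)*(69474 - 37303)) = √(-293808 + 528277*32171) = √(-293808 + 16995199367) = √16994905559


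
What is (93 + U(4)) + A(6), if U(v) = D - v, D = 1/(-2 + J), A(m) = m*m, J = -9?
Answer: 1374/11 ≈ 124.91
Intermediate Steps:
A(m) = m²
D = -1/11 (D = 1/(-2 - 9) = 1/(-11) = -1/11 ≈ -0.090909)
U(v) = -1/11 - v
(93 + U(4)) + A(6) = (93 + (-1/11 - 1*4)) + 6² = (93 + (-1/11 - 4)) + 36 = (93 - 45/11) + 36 = 978/11 + 36 = 1374/11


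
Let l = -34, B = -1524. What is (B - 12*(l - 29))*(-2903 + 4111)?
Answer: -927744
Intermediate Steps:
(B - 12*(l - 29))*(-2903 + 4111) = (-1524 - 12*(-34 - 29))*(-2903 + 4111) = (-1524 - 12*(-63))*1208 = (-1524 + 756)*1208 = -768*1208 = -927744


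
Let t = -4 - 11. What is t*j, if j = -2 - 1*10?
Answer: 180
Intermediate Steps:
t = -15
j = -12 (j = -2 - 10 = -12)
t*j = -15*(-12) = 180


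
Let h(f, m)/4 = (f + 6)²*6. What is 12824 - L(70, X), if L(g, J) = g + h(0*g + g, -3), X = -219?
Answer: -125870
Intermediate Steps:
h(f, m) = 24*(6 + f)² (h(f, m) = 4*((f + 6)²*6) = 4*((6 + f)²*6) = 4*(6*(6 + f)²) = 24*(6 + f)²)
L(g, J) = g + 24*(6 + g)² (L(g, J) = g + 24*(6 + (0*g + g))² = g + 24*(6 + (0 + g))² = g + 24*(6 + g)²)
12824 - L(70, X) = 12824 - (70 + 24*(6 + 70)²) = 12824 - (70 + 24*76²) = 12824 - (70 + 24*5776) = 12824 - (70 + 138624) = 12824 - 1*138694 = 12824 - 138694 = -125870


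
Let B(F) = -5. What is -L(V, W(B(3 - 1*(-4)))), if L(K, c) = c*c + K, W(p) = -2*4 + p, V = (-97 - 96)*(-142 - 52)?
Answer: -37611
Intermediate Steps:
V = 37442 (V = -193*(-194) = 37442)
W(p) = -8 + p
L(K, c) = K + c**2 (L(K, c) = c**2 + K = K + c**2)
-L(V, W(B(3 - 1*(-4)))) = -(37442 + (-8 - 5)**2) = -(37442 + (-13)**2) = -(37442 + 169) = -1*37611 = -37611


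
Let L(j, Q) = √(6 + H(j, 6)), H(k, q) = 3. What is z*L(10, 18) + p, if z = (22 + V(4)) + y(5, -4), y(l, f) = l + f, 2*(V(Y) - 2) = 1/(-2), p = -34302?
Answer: -136911/4 ≈ -34228.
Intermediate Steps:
V(Y) = 7/4 (V(Y) = 2 + (½)/(-2) = 2 + (½)*(-½) = 2 - ¼ = 7/4)
y(l, f) = f + l
L(j, Q) = 3 (L(j, Q) = √(6 + 3) = √9 = 3)
z = 99/4 (z = (22 + 7/4) + (-4 + 5) = 95/4 + 1 = 99/4 ≈ 24.750)
z*L(10, 18) + p = (99/4)*3 - 34302 = 297/4 - 34302 = -136911/4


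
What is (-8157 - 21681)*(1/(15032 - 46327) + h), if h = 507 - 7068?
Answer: 6126531987648/31295 ≈ 1.9577e+8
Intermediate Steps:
h = -6561
(-8157 - 21681)*(1/(15032 - 46327) + h) = (-8157 - 21681)*(1/(15032 - 46327) - 6561) = -29838*(1/(-31295) - 6561) = -29838*(-1/31295 - 6561) = -29838*(-205326496/31295) = 6126531987648/31295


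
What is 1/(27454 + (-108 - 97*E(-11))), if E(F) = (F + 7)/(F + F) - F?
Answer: 11/288875 ≈ 3.8079e-5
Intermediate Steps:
E(F) = -F + (7 + F)/(2*F) (E(F) = (7 + F)/((2*F)) - F = (7 + F)*(1/(2*F)) - F = (7 + F)/(2*F) - F = -F + (7 + F)/(2*F))
1/(27454 + (-108 - 97*E(-11))) = 1/(27454 + (-108 - 97*(½ - 1*(-11) + (7/2)/(-11)))) = 1/(27454 + (-108 - 97*(½ + 11 + (7/2)*(-1/11)))) = 1/(27454 + (-108 - 97*(½ + 11 - 7/22))) = 1/(27454 + (-108 - 97*123/11)) = 1/(27454 + (-108 - 11931/11)) = 1/(27454 - 13119/11) = 1/(288875/11) = 11/288875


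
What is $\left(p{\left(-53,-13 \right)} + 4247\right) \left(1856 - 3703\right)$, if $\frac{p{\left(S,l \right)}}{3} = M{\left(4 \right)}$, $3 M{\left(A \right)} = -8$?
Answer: $-7829433$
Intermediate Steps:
$M{\left(A \right)} = - \frac{8}{3}$ ($M{\left(A \right)} = \frac{1}{3} \left(-8\right) = - \frac{8}{3}$)
$p{\left(S,l \right)} = -8$ ($p{\left(S,l \right)} = 3 \left(- \frac{8}{3}\right) = -8$)
$\left(p{\left(-53,-13 \right)} + 4247\right) \left(1856 - 3703\right) = \left(-8 + 4247\right) \left(1856 - 3703\right) = 4239 \left(-1847\right) = -7829433$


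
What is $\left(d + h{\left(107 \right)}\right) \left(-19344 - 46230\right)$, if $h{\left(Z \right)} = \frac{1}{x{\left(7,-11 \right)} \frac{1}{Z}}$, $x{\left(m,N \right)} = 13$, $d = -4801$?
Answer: $\frac{4085653644}{13} \approx 3.1428 \cdot 10^{8}$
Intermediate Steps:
$h{\left(Z \right)} = \frac{Z}{13}$ ($h{\left(Z \right)} = \frac{1}{13 \frac{1}{Z}} = \frac{Z}{13}$)
$\left(d + h{\left(107 \right)}\right) \left(-19344 - 46230\right) = \left(-4801 + \frac{1}{13} \cdot 107\right) \left(-19344 - 46230\right) = \left(-4801 + \frac{107}{13}\right) \left(-65574\right) = \left(- \frac{62306}{13}\right) \left(-65574\right) = \frac{4085653644}{13}$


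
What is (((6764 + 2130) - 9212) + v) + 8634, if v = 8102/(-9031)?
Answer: 75093694/9031 ≈ 8315.1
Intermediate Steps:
v = -8102/9031 (v = 8102*(-1/9031) = -8102/9031 ≈ -0.89713)
(((6764 + 2130) - 9212) + v) + 8634 = (((6764 + 2130) - 9212) - 8102/9031) + 8634 = ((8894 - 9212) - 8102/9031) + 8634 = (-318 - 8102/9031) + 8634 = -2879960/9031 + 8634 = 75093694/9031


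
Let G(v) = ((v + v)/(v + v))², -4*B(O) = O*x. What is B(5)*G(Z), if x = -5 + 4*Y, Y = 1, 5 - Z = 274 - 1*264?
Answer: 5/4 ≈ 1.2500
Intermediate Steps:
Z = -5 (Z = 5 - (274 - 1*264) = 5 - (274 - 264) = 5 - 1*10 = 5 - 10 = -5)
x = -1 (x = -5 + 4*1 = -5 + 4 = -1)
B(O) = O/4 (B(O) = -O*(-1)/4 = -(-1)*O/4 = O/4)
G(v) = 1 (G(v) = ((2*v)/((2*v)))² = ((2*v)*(1/(2*v)))² = 1² = 1)
B(5)*G(Z) = ((¼)*5)*1 = (5/4)*1 = 5/4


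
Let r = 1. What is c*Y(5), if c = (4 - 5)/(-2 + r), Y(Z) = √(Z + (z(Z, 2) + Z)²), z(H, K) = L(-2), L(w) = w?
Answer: √14 ≈ 3.7417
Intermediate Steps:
z(H, K) = -2
Y(Z) = √(Z + (-2 + Z)²)
c = 1 (c = (4 - 5)/(-2 + 1) = -1/(-1) = -1*(-1) = 1)
c*Y(5) = 1*√(5 + (-2 + 5)²) = 1*√(5 + 3²) = 1*√(5 + 9) = 1*√14 = √14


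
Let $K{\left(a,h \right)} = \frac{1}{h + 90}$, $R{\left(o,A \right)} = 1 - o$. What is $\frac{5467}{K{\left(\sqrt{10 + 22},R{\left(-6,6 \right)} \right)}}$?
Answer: $530299$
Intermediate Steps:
$K{\left(a,h \right)} = \frac{1}{90 + h}$
$\frac{5467}{K{\left(\sqrt{10 + 22},R{\left(-6,6 \right)} \right)}} = \frac{5467}{\frac{1}{90 + \left(1 - -6\right)}} = \frac{5467}{\frac{1}{90 + \left(1 + 6\right)}} = \frac{5467}{\frac{1}{90 + 7}} = \frac{5467}{\frac{1}{97}} = 5467 \frac{1}{\frac{1}{97}} = 5467 \cdot 97 = 530299$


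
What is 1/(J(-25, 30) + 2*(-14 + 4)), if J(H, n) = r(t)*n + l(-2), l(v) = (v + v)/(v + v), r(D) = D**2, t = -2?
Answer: 1/101 ≈ 0.0099010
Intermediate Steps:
l(v) = 1 (l(v) = (2*v)/((2*v)) = (2*v)*(1/(2*v)) = 1)
J(H, n) = 1 + 4*n (J(H, n) = (-2)**2*n + 1 = 4*n + 1 = 1 + 4*n)
1/(J(-25, 30) + 2*(-14 + 4)) = 1/((1 + 4*30) + 2*(-14 + 4)) = 1/((1 + 120) + 2*(-10)) = 1/(121 - 20) = 1/101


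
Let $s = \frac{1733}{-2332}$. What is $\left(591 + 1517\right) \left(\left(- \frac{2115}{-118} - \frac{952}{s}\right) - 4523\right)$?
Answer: $- \frac{694895364810}{102247} \approx -6.7962 \cdot 10^{6}$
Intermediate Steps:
$s = - \frac{1733}{2332}$ ($s = 1733 \left(- \frac{1}{2332}\right) = - \frac{1733}{2332} \approx -0.74314$)
$\left(591 + 1517\right) \left(\left(- \frac{2115}{-118} - \frac{952}{s}\right) - 4523\right) = \left(591 + 1517\right) \left(\left(- \frac{2115}{-118} - \frac{952}{- \frac{1733}{2332}}\right) - 4523\right) = 2108 \left(\left(\left(-2115\right) \left(- \frac{1}{118}\right) - - \frac{2220064}{1733}\right) - 4523\right) = 2108 \left(\left(\frac{2115}{118} + \frac{2220064}{1733}\right) - 4523\right) = 2108 \left(\frac{265632847}{204494} - 4523\right) = 2108 \left(- \frac{659293515}{204494}\right) = - \frac{694895364810}{102247}$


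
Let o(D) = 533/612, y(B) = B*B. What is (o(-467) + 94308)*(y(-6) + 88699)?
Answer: 5121520568315/612 ≈ 8.3685e+9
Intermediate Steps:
y(B) = B²
o(D) = 533/612 (o(D) = 533*(1/612) = 533/612)
(o(-467) + 94308)*(y(-6) + 88699) = (533/612 + 94308)*((-6)² + 88699) = 57717029*(36 + 88699)/612 = (57717029/612)*88735 = 5121520568315/612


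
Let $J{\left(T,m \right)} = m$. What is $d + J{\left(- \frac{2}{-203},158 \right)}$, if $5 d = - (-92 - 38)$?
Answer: $184$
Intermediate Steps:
$d = 26$ ($d = \frac{\left(-1\right) \left(-92 - 38\right)}{5} = \frac{\left(-1\right) \left(-130\right)}{5} = \frac{1}{5} \cdot 130 = 26$)
$d + J{\left(- \frac{2}{-203},158 \right)} = 26 + 158 = 184$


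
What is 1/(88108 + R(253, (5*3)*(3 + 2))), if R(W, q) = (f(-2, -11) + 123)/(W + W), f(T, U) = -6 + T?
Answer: 22/1938381 ≈ 1.1350e-5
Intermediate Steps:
R(W, q) = 115/(2*W) (R(W, q) = ((-6 - 2) + 123)/(W + W) = (-8 + 123)/((2*W)) = 115*(1/(2*W)) = 115/(2*W))
1/(88108 + R(253, (5*3)*(3 + 2))) = 1/(88108 + (115/2)/253) = 1/(88108 + (115/2)*(1/253)) = 1/(88108 + 5/22) = 1/(1938381/22) = 22/1938381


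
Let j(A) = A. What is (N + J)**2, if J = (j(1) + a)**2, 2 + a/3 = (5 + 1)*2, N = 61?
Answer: 1044484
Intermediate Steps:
a = 30 (a = -6 + 3*((5 + 1)*2) = -6 + 3*(6*2) = -6 + 3*12 = -6 + 36 = 30)
J = 961 (J = (1 + 30)**2 = 31**2 = 961)
(N + J)**2 = (61 + 961)**2 = 1022**2 = 1044484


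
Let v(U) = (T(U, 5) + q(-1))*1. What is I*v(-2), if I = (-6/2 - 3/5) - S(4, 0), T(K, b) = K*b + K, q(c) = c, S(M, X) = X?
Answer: 234/5 ≈ 46.800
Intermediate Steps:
T(K, b) = K + K*b
v(U) = -1 + 6*U (v(U) = (U*(1 + 5) - 1)*1 = (U*6 - 1)*1 = (6*U - 1)*1 = (-1 + 6*U)*1 = -1 + 6*U)
I = -18/5 (I = (-6/2 - 3/5) - 1*0 = (-6*½ - 3*⅕) + 0 = (-3 - ⅗) + 0 = -18/5 + 0 = -18/5 ≈ -3.6000)
I*v(-2) = -18*(-1 + 6*(-2))/5 = -18*(-1 - 12)/5 = -18/5*(-13) = 234/5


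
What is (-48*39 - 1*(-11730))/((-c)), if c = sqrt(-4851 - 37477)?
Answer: 4929*I*sqrt(10582)/10582 ≈ 47.915*I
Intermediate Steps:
c = 2*I*sqrt(10582) (c = sqrt(-42328) = 2*I*sqrt(10582) ≈ 205.74*I)
(-48*39 - 1*(-11730))/((-c)) = (-48*39 - 1*(-11730))/((-2*I*sqrt(10582))) = (-1872 + 11730)/((-2*I*sqrt(10582))) = 9858*(I*sqrt(10582)/21164) = 4929*I*sqrt(10582)/10582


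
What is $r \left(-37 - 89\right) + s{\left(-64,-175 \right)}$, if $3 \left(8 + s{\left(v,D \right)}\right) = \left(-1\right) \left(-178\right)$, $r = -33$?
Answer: $\frac{12628}{3} \approx 4209.3$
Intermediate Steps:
$s{\left(v,D \right)} = \frac{154}{3}$ ($s{\left(v,D \right)} = -8 + \frac{\left(-1\right) \left(-178\right)}{3} = -8 + \frac{1}{3} \cdot 178 = -8 + \frac{178}{3} = \frac{154}{3}$)
$r \left(-37 - 89\right) + s{\left(-64,-175 \right)} = - 33 \left(-37 - 89\right) + \frac{154}{3} = \left(-33\right) \left(-126\right) + \frac{154}{3} = 4158 + \frac{154}{3} = \frac{12628}{3}$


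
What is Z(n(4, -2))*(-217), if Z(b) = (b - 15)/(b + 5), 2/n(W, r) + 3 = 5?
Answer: 1519/3 ≈ 506.33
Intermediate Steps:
n(W, r) = 1 (n(W, r) = 2/(-3 + 5) = 2/2 = 2*(½) = 1)
Z(b) = (-15 + b)/(5 + b)
Z(n(4, -2))*(-217) = ((-15 + 1)/(5 + 1))*(-217) = (-14/6)*(-217) = ((⅙)*(-14))*(-217) = -7/3*(-217) = 1519/3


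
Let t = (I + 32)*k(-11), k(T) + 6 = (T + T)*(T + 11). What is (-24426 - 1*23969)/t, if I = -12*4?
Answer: -48395/96 ≈ -504.11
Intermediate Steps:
I = -48
k(T) = -6 + 2*T*(11 + T) (k(T) = -6 + (T + T)*(T + 11) = -6 + (2*T)*(11 + T) = -6 + 2*T*(11 + T))
t = 96 (t = (-48 + 32)*(-6 + 2*(-11)**2 + 22*(-11)) = -16*(-6 + 2*121 - 242) = -16*(-6 + 242 - 242) = -16*(-6) = 96)
(-24426 - 1*23969)/t = (-24426 - 1*23969)/96 = (-24426 - 23969)*(1/96) = -48395*1/96 = -48395/96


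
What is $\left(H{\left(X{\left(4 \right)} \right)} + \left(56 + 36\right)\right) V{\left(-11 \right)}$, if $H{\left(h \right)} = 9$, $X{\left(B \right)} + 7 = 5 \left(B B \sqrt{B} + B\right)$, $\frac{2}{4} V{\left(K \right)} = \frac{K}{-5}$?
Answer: $\frac{2222}{5} \approx 444.4$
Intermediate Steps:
$V{\left(K \right)} = - \frac{2 K}{5}$ ($V{\left(K \right)} = 2 \frac{K}{-5} = 2 K \left(- \frac{1}{5}\right) = 2 \left(- \frac{K}{5}\right) = - \frac{2 K}{5}$)
$X{\left(B \right)} = -7 + 5 B + 5 B^{\frac{5}{2}}$ ($X{\left(B \right)} = -7 + 5 \left(B B \sqrt{B} + B\right) = -7 + 5 \left(B B^{\frac{3}{2}} + B\right) = -7 + 5 \left(B^{\frac{5}{2}} + B\right) = -7 + 5 \left(B + B^{\frac{5}{2}}\right) = -7 + \left(5 B + 5 B^{\frac{5}{2}}\right) = -7 + 5 B + 5 B^{\frac{5}{2}}$)
$\left(H{\left(X{\left(4 \right)} \right)} + \left(56 + 36\right)\right) V{\left(-11 \right)} = \left(9 + \left(56 + 36\right)\right) \left(\left(- \frac{2}{5}\right) \left(-11\right)\right) = \left(9 + 92\right) \frac{22}{5} = 101 \cdot \frac{22}{5} = \frac{2222}{5}$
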